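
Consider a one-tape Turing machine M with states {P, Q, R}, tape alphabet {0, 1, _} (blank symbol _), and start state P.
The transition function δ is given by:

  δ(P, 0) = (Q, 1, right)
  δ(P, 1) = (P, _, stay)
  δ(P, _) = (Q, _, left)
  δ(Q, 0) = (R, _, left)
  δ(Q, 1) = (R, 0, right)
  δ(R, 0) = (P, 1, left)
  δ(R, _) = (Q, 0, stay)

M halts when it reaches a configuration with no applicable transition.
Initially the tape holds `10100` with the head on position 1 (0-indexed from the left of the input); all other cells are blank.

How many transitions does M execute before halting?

24

P | __1[0]100_   read 0 → write 1, move right, go to Q
Q | __11[1]00_   read 1 → write 0, move right, go to R
R | __110[0]0_   read 0 → write 1, move left, go to P
P | __11[0]10_   read 0 → write 1, move right, go to Q
Q | __111[1]0_   read 1 → write 0, move right, go to R
R | __1110[0]_   read 0 → write 1, move left, go to P
P | __111[0]1_   read 0 → write 1, move right, go to Q
Q | __1111[1]_   read 1 → write 0, move right, go to R
R | __11110[_]   read _ → write 0, move stay, go to Q
Q | __11110[0]   read 0 → write _, move left, go to R
R | __1111[0]_   read 0 → write 1, move left, go to P
P | __111[1]1_   read 1 → write _, move stay, go to P
P | __111[_]1_   read _ → write _, move left, go to Q
Q | __11[1]_1_   read 1 → write 0, move right, go to R
R | __110[_]1_   read _ → write 0, move stay, go to Q
Q | __110[0]1_   read 0 → write _, move left, go to R
R | __11[0]_1_   read 0 → write 1, move left, go to P
P | __1[1]1_1_   read 1 → write _, move stay, go to P
P | __1[_]1_1_   read _ → write _, move left, go to Q
Q | __[1]_1_1_   read 1 → write 0, move right, go to R
R | __0[_]1_1_   read _ → write 0, move stay, go to Q
Q | __0[0]1_1_   read 0 → write _, move left, go to R
R | __[0]_1_1_   read 0 → write 1, move left, go to P
P | _[_]1_1_1_   read _ → write _, move left, go to Q
Q | [_]_1_1_1_
M halts after 24 transitions.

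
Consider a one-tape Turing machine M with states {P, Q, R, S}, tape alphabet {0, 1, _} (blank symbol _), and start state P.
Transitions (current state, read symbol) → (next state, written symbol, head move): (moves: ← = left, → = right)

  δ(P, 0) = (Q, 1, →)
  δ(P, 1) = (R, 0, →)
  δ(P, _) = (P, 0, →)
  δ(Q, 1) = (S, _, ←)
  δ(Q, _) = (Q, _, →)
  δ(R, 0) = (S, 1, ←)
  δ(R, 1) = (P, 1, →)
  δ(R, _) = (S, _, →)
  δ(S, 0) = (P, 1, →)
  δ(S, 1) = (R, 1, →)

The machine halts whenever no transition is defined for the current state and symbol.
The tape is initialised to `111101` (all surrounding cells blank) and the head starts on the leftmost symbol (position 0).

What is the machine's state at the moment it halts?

state=P head=0 tape=[1]11101_   (P,1)→(R,0,→)
state=R head=1 tape=0[1]1101_   (R,1)→(P,1,→)
state=P head=2 tape=01[1]101_   (P,1)→(R,0,→)
state=R head=3 tape=010[1]01_   (R,1)→(P,1,→)
state=P head=4 tape=0101[0]1_   (P,0)→(Q,1,→)
state=Q head=5 tape=01011[1]_   (Q,1)→(S,_,←)
state=S head=4 tape=0101[1]__   (S,1)→(R,1,→)
state=R head=5 tape=01011[_]_   (R,_)→(S,_,→)
state=S head=6 tape=01011_[_]
No transition is defined for (S, _); M halts in state S.

S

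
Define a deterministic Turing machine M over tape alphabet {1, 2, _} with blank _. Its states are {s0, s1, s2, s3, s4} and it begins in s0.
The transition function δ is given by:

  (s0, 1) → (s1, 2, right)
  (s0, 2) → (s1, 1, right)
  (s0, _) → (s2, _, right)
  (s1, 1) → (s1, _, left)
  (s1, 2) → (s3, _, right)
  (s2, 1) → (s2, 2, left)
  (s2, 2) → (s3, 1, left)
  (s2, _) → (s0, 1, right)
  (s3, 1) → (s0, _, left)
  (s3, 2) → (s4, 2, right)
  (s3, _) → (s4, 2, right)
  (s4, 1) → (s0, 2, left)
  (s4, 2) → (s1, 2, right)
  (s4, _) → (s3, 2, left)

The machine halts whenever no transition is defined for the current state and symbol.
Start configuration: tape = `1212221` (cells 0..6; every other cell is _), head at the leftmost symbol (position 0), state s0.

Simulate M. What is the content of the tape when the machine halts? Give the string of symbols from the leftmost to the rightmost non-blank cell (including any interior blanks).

2_11_1_22

state=s0 head=0 tape=[1]212221___   (s0,1)→(s1,2,right)
state=s1 head=1 tape=2[2]12221___   (s1,2)→(s3,_,right)
state=s3 head=2 tape=2_[1]2221___   (s3,1)→(s0,_,left)
state=s0 head=1 tape=2[_]_2221___   (s0,_)→(s2,_,right)
state=s2 head=2 tape=2_[_]2221___   (s2,_)→(s0,1,right)
state=s0 head=3 tape=2_1[2]221___   (s0,2)→(s1,1,right)
state=s1 head=4 tape=2_11[2]21___   (s1,2)→(s3,_,right)
state=s3 head=5 tape=2_11_[2]1___   (s3,2)→(s4,2,right)
state=s4 head=6 tape=2_11_2[1]___   (s4,1)→(s0,2,left)
state=s0 head=5 tape=2_11_[2]2___   (s0,2)→(s1,1,right)
state=s1 head=6 tape=2_11_1[2]___   (s1,2)→(s3,_,right)
state=s3 head=7 tape=2_11_1_[_]__   (s3,_)→(s4,2,right)
state=s4 head=8 tape=2_11_1_2[_]_   (s4,_)→(s3,2,left)
state=s3 head=7 tape=2_11_1_[2]2_   (s3,2)→(s4,2,right)
state=s4 head=8 tape=2_11_1_2[2]_   (s4,2)→(s1,2,right)
state=s1 head=9 tape=2_11_1_22[_]
The non-blank tape span at halt is 2_11_1_22.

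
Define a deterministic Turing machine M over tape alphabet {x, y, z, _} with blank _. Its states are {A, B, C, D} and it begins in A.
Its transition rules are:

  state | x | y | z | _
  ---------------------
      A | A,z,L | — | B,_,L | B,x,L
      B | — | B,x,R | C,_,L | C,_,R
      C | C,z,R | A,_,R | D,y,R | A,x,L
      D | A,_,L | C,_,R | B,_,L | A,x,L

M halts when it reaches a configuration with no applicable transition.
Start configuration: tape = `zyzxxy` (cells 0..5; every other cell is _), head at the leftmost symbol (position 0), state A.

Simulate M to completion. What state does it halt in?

state=A head=0 tape=__[z]yzxxy   (A,z)→(B,_,L)
state=B head=-1 tape=_[_]_yzxxy   (B,_)→(C,_,R)
state=C head=0 tape=__[_]yzxxy   (C,_)→(A,x,L)
state=A head=-1 tape=_[_]xyzxxy   (A,_)→(B,x,L)
state=B head=-2 tape=[_]xxyzxxy   (B,_)→(C,_,R)
state=C head=-1 tape=_[x]xyzxxy   (C,x)→(C,z,R)
state=C head=0 tape=_z[x]yzxxy   (C,x)→(C,z,R)
state=C head=1 tape=_zz[y]zxxy   (C,y)→(A,_,R)
state=A head=2 tape=_zz_[z]xxy   (A,z)→(B,_,L)
state=B head=1 tape=_zz[_]_xxy   (B,_)→(C,_,R)
state=C head=2 tape=_zz_[_]xxy   (C,_)→(A,x,L)
state=A head=1 tape=_zz[_]xxxy   (A,_)→(B,x,L)
state=B head=0 tape=_z[z]xxxxy   (B,z)→(C,_,L)
state=C head=-1 tape=_[z]_xxxxy   (C,z)→(D,y,R)
state=D head=0 tape=_y[_]xxxxy   (D,_)→(A,x,L)
state=A head=-1 tape=_[y]xxxxxy
No transition is defined for (A, y); M halts in state A.

A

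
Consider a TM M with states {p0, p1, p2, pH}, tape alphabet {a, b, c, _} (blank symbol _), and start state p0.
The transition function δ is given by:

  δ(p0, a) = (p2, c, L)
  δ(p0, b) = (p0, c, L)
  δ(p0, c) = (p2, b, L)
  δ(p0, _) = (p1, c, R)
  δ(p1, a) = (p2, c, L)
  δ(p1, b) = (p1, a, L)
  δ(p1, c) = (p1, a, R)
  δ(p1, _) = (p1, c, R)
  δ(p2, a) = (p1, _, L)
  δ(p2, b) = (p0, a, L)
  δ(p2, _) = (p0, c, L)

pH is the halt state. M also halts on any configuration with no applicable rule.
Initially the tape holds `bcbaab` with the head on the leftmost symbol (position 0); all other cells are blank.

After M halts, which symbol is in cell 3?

c

state=p0 head=0 tape=_[b]cbaab   (p0,b)→(p0,c,L)
state=p0 head=-1 tape=[_]ccbaab   (p0,_)→(p1,c,R)
state=p1 head=0 tape=c[c]cbaab   (p1,c)→(p1,a,R)
state=p1 head=1 tape=ca[c]baab   (p1,c)→(p1,a,R)
state=p1 head=2 tape=caa[b]aab   (p1,b)→(p1,a,L)
state=p1 head=1 tape=ca[a]aaab   (p1,a)→(p2,c,L)
state=p2 head=0 tape=c[a]caaab   (p2,a)→(p1,_,L)
state=p1 head=-1 tape=[c]_caaab   (p1,c)→(p1,a,R)
state=p1 head=0 tape=a[_]caaab   (p1,_)→(p1,c,R)
state=p1 head=1 tape=ac[c]aaab   (p1,c)→(p1,a,R)
state=p1 head=2 tape=aca[a]aab   (p1,a)→(p2,c,L)
state=p2 head=1 tape=ac[a]caab   (p2,a)→(p1,_,L)
state=p1 head=0 tape=a[c]_caab   (p1,c)→(p1,a,R)
state=p1 head=1 tape=aa[_]caab   (p1,_)→(p1,c,R)
state=p1 head=2 tape=aac[c]aab   (p1,c)→(p1,a,R)
state=p1 head=3 tape=aaca[a]ab   (p1,a)→(p2,c,L)
state=p2 head=2 tape=aac[a]cab   (p2,a)→(p1,_,L)
state=p1 head=1 tape=aa[c]_cab   (p1,c)→(p1,a,R)
state=p1 head=2 tape=aaa[_]cab   (p1,_)→(p1,c,R)
state=p1 head=3 tape=aaac[c]ab   (p1,c)→(p1,a,R)
state=p1 head=4 tape=aaaca[a]b   (p1,a)→(p2,c,L)
state=p2 head=3 tape=aaac[a]cb   (p2,a)→(p1,_,L)
state=p1 head=2 tape=aaa[c]_cb   (p1,c)→(p1,a,R)
state=p1 head=3 tape=aaaa[_]cb   (p1,_)→(p1,c,R)
state=p1 head=4 tape=aaaac[c]b   (p1,c)→(p1,a,R)
state=p1 head=5 tape=aaaaca[b]   (p1,b)→(p1,a,L)
state=p1 head=4 tape=aaaac[a]a   (p1,a)→(p2,c,L)
state=p2 head=3 tape=aaaa[c]ca
Cell 3 holds c when M halts.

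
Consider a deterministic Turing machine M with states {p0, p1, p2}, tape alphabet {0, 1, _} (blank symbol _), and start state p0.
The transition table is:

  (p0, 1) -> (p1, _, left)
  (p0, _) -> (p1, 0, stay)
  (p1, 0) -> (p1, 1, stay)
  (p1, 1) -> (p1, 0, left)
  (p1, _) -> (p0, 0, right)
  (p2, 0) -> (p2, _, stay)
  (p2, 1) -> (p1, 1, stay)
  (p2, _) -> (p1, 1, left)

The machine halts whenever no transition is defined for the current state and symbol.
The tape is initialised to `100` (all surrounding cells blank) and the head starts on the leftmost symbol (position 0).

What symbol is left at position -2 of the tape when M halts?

p0 | __[1]00   read 1 → write _, move left, go to p1
p1 | _[_]_00   read _ → write 0, move right, go to p0
p0 | _0[_]00   read _ → write 0, move stay, go to p1
p1 | _0[0]00   read 0 → write 1, move stay, go to p1
p1 | _0[1]00   read 1 → write 0, move left, go to p1
p1 | _[0]000   read 0 → write 1, move stay, go to p1
p1 | _[1]000   read 1 → write 0, move left, go to p1
p1 | [_]0000   read _ → write 0, move right, go to p0
p0 | 0[0]000
Cell -2 holds 0 when M halts.

0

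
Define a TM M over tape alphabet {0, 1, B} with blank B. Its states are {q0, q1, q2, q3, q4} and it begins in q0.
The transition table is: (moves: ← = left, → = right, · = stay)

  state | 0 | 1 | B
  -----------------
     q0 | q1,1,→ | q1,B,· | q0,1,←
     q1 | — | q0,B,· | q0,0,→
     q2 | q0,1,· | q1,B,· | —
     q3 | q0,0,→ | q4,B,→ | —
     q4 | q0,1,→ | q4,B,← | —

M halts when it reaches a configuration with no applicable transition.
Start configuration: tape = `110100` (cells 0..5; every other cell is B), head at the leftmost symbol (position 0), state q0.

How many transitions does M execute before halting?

state=q0 head=0 tape=[1]10100   (q0,1)→(q1,B,·)
state=q1 head=0 tape=[B]10100   (q1,B)→(q0,0,→)
state=q0 head=1 tape=0[1]0100   (q0,1)→(q1,B,·)
state=q1 head=1 tape=0[B]0100   (q1,B)→(q0,0,→)
state=q0 head=2 tape=00[0]100   (q0,0)→(q1,1,→)
state=q1 head=3 tape=001[1]00   (q1,1)→(q0,B,·)
state=q0 head=3 tape=001[B]00   (q0,B)→(q0,1,←)
state=q0 head=2 tape=00[1]100   (q0,1)→(q1,B,·)
state=q1 head=2 tape=00[B]100   (q1,B)→(q0,0,→)
state=q0 head=3 tape=000[1]00   (q0,1)→(q1,B,·)
state=q1 head=3 tape=000[B]00   (q1,B)→(q0,0,→)
state=q0 head=4 tape=0000[0]0   (q0,0)→(q1,1,→)
state=q1 head=5 tape=00001[0]
M halts after 12 transitions.

12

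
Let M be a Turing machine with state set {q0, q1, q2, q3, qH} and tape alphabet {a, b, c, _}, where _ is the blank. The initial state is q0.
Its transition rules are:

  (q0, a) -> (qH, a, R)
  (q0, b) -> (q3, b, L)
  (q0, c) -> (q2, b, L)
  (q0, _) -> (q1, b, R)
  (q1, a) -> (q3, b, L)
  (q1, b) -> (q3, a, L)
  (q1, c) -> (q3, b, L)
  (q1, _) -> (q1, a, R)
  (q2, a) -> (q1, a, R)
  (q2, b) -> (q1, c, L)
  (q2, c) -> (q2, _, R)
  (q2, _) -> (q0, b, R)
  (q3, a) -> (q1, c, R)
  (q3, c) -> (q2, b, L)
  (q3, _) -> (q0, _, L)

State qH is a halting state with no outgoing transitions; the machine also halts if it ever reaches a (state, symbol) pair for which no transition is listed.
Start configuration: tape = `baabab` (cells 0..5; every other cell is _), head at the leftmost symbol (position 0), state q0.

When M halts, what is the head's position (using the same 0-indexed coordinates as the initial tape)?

-4

q0 | ____[b]aabab   read b → write b, move L, go to q3
q3 | ___[_]baabab   read _ → write _, move L, go to q0
q0 | __[_]_baabab   read _ → write b, move R, go to q1
q1 | __b[_]baabab   read _ → write a, move R, go to q1
q1 | __ba[b]aabab   read b → write a, move L, go to q3
q3 | __b[a]aaabab   read a → write c, move R, go to q1
q1 | __bc[a]aabab   read a → write b, move L, go to q3
q3 | __b[c]baabab   read c → write b, move L, go to q2
q2 | __[b]bbaabab   read b → write c, move L, go to q1
q1 | _[_]cbbaabab   read _ → write a, move R, go to q1
q1 | _a[c]bbaabab   read c → write b, move L, go to q3
q3 | _[a]bbbaabab   read a → write c, move R, go to q1
q1 | _c[b]bbaabab   read b → write a, move L, go to q3
q3 | _[c]abbaabab   read c → write b, move L, go to q2
q2 | [_]babbaabab   read _ → write b, move R, go to q0
q0 | b[b]abbaabab   read b → write b, move L, go to q3
q3 | [b]babbaabab
At halt the head is at cell -4.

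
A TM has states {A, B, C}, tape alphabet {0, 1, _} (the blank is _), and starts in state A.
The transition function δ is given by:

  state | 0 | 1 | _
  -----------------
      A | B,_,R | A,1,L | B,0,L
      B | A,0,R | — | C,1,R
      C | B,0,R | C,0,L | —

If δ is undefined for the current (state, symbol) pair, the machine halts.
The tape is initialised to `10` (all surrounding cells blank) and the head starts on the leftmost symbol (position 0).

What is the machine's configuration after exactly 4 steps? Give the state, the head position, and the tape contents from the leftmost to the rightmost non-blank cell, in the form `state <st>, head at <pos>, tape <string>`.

state=A head=0 tape=__[1]0   (A,1)→(A,1,L)
state=A head=-1 tape=_[_]10   (A,_)→(B,0,L)
state=B head=-2 tape=[_]010   (B,_)→(C,1,R)
state=C head=-1 tape=1[0]10   (C,0)→(B,0,R)
state=B head=0 tape=10[1]0
After 4 steps: state B, head at 0, tape 1010.

state B, head at 0, tape 1010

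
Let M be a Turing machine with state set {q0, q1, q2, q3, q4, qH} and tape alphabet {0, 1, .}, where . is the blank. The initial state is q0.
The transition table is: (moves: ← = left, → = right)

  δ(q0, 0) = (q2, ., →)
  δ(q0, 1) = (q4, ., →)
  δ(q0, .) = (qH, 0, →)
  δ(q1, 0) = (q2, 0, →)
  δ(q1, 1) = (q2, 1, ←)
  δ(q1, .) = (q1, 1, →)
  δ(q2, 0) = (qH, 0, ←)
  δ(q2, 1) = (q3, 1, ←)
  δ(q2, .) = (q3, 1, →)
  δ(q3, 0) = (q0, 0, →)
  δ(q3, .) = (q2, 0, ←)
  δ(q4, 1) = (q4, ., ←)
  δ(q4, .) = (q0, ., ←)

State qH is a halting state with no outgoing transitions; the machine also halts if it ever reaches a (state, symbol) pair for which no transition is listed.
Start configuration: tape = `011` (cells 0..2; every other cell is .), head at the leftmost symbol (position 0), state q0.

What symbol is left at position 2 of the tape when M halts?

0

q0 | ...[0]11   read 0 → write ., move →, go to q2
q2 | ....[1]1   read 1 → write 1, move ←, go to q3
q3 | ...[.]11   read . → write 0, move ←, go to q2
q2 | ..[.]011   read . → write 1, move →, go to q3
q3 | ..1[0]11   read 0 → write 0, move →, go to q0
q0 | ..10[1]1   read 1 → write ., move →, go to q4
q4 | ..10.[1]   read 1 → write ., move ←, go to q4
q4 | ..10[.].   read . → write ., move ←, go to q0
q0 | ..1[0]..   read 0 → write ., move →, go to q2
q2 | ..1.[.].   read . → write 1, move →, go to q3
q3 | ..1.1[.]   read . → write 0, move ←, go to q2
q2 | ..1.[1]0   read 1 → write 1, move ←, go to q3
q3 | ..1[.]10   read . → write 0, move ←, go to q2
q2 | ..[1]010   read 1 → write 1, move ←, go to q3
q3 | .[.]1010   read . → write 0, move ←, go to q2
q2 | [.]01010   read . → write 1, move →, go to q3
q3 | 1[0]1010   read 0 → write 0, move →, go to q0
q0 | 10[1]010   read 1 → write ., move →, go to q4
q4 | 10.[0]10
Cell 2 holds 0 when M halts.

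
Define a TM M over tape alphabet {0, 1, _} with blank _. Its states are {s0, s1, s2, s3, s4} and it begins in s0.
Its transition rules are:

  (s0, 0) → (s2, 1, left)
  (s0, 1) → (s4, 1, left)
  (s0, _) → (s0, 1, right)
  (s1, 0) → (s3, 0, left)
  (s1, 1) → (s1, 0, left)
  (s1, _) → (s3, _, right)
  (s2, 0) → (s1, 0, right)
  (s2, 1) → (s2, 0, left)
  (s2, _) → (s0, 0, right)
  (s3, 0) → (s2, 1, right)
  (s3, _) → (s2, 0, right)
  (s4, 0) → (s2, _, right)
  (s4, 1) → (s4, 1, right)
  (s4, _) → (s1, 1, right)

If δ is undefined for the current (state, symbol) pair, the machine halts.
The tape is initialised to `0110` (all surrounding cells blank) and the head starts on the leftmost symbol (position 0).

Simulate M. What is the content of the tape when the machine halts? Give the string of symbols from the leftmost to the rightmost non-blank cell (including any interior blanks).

state=s0 head=0 tape=__[0]110   (s0,0)→(s2,1,left)
state=s2 head=-1 tape=_[_]1110   (s2,_)→(s0,0,right)
state=s0 head=0 tape=_0[1]110   (s0,1)→(s4,1,left)
state=s4 head=-1 tape=_[0]1110   (s4,0)→(s2,_,right)
state=s2 head=0 tape=__[1]110   (s2,1)→(s2,0,left)
state=s2 head=-1 tape=_[_]0110   (s2,_)→(s0,0,right)
state=s0 head=0 tape=_0[0]110   (s0,0)→(s2,1,left)
state=s2 head=-1 tape=_[0]1110   (s2,0)→(s1,0,right)
state=s1 head=0 tape=_0[1]110   (s1,1)→(s1,0,left)
state=s1 head=-1 tape=_[0]0110   (s1,0)→(s3,0,left)
state=s3 head=-2 tape=[_]00110   (s3,_)→(s2,0,right)
state=s2 head=-1 tape=0[0]0110   (s2,0)→(s1,0,right)
state=s1 head=0 tape=00[0]110   (s1,0)→(s3,0,left)
state=s3 head=-1 tape=0[0]0110   (s3,0)→(s2,1,right)
state=s2 head=0 tape=01[0]110   (s2,0)→(s1,0,right)
state=s1 head=1 tape=010[1]10   (s1,1)→(s1,0,left)
state=s1 head=0 tape=01[0]010   (s1,0)→(s3,0,left)
state=s3 head=-1 tape=0[1]0010
The non-blank tape span at halt is 010010.

010010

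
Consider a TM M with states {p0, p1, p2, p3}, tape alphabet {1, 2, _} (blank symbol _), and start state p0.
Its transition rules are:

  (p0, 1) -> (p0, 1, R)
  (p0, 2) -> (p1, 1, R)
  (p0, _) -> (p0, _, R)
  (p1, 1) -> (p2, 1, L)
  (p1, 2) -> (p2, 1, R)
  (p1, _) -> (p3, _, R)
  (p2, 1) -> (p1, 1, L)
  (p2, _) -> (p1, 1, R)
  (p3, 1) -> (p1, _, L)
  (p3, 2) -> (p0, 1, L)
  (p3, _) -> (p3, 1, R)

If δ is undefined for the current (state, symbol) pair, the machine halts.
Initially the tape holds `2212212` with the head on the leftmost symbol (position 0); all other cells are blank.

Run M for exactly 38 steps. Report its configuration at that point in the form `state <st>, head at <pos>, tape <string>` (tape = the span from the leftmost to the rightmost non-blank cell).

state p2, head at -4, tape 1____12212

p0 | ____[2]212212   read 2 → write 1, move R, go to p1
p1 | ____1[2]12212   read 2 → write 1, move R, go to p2
p2 | ____11[1]2212   read 1 → write 1, move L, go to p1
p1 | ____1[1]12212   read 1 → write 1, move L, go to p2
p2 | ____[1]112212   read 1 → write 1, move L, go to p1
p1 | ___[_]1112212   read _ → write _, move R, go to p3
p3 | ____[1]112212   read 1 → write _, move L, go to p1
p1 | ___[_]_112212   read _ → write _, move R, go to p3
p3 | ____[_]112212   read _ → write 1, move R, go to p3
p3 | ____1[1]12212   read 1 → write _, move L, go to p1
p1 | ____[1]_12212   read 1 → write 1, move L, go to p2
p2 | ___[_]1_12212   read _ → write 1, move R, go to p1
p1 | ___1[1]_12212   read 1 → write 1, move L, go to p2
p2 | ___[1]1_12212   read 1 → write 1, move L, go to p1
p1 | __[_]11_12212   read _ → write _, move R, go to p3
p3 | ___[1]1_12212   read 1 → write _, move L, go to p1
p1 | __[_]_1_12212   read _ → write _, move R, go to p3
p3 | ___[_]1_12212   read _ → write 1, move R, go to p3
p3 | ___1[1]_12212   read 1 → write _, move L, go to p1
p1 | ___[1]__12212   read 1 → write 1, move L, go to p2
p2 | __[_]1__12212   read _ → write 1, move R, go to p1
p1 | __1[1]__12212   read 1 → write 1, move L, go to p2
p2 | __[1]1__12212   read 1 → write 1, move L, go to p1
p1 | _[_]11__12212   read _ → write _, move R, go to p3
p3 | __[1]1__12212   read 1 → write _, move L, go to p1
p1 | _[_]_1__12212   read _ → write _, move R, go to p3
p3 | __[_]1__12212   read _ → write 1, move R, go to p3
p3 | __1[1]__12212   read 1 → write _, move L, go to p1
p1 | __[1]___12212   read 1 → write 1, move L, go to p2
p2 | _[_]1___12212   read _ → write 1, move R, go to p1
p1 | _1[1]___12212   read 1 → write 1, move L, go to p2
p2 | _[1]1___12212   read 1 → write 1, move L, go to p1
p1 | [_]11___12212   read _ → write _, move R, go to p3
p3 | _[1]1___12212   read 1 → write _, move L, go to p1
p1 | [_]_1___12212   read _ → write _, move R, go to p3
p3 | _[_]1___12212   read _ → write 1, move R, go to p3
p3 | _1[1]___12212   read 1 → write _, move L, go to p1
p1 | _[1]____12212   read 1 → write 1, move L, go to p2
p2 | [_]1____12212
After 38 steps: state p2, head at -4, tape 1____12212.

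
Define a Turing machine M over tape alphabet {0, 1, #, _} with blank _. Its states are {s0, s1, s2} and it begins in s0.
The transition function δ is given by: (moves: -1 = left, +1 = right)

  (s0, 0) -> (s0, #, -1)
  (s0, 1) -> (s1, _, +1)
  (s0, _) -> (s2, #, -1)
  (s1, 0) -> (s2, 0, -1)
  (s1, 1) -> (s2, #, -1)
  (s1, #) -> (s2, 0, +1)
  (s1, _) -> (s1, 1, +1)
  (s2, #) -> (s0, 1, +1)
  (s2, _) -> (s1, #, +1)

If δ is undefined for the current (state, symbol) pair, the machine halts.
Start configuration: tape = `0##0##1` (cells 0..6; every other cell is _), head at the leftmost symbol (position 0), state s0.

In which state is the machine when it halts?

state=s0 head=0 tape=__[0]##0##1   (s0,0)→(s0,#,-1)
state=s0 head=-1 tape=_[_]###0##1   (s0,_)→(s2,#,-1)
state=s2 head=-2 tape=[_]####0##1   (s2,_)→(s1,#,+1)
state=s1 head=-1 tape=#[#]###0##1   (s1,#)→(s2,0,+1)
state=s2 head=0 tape=#0[#]##0##1   (s2,#)→(s0,1,+1)
state=s0 head=1 tape=#01[#]#0##1
No transition is defined for (s0, #); M halts in state s0.

s0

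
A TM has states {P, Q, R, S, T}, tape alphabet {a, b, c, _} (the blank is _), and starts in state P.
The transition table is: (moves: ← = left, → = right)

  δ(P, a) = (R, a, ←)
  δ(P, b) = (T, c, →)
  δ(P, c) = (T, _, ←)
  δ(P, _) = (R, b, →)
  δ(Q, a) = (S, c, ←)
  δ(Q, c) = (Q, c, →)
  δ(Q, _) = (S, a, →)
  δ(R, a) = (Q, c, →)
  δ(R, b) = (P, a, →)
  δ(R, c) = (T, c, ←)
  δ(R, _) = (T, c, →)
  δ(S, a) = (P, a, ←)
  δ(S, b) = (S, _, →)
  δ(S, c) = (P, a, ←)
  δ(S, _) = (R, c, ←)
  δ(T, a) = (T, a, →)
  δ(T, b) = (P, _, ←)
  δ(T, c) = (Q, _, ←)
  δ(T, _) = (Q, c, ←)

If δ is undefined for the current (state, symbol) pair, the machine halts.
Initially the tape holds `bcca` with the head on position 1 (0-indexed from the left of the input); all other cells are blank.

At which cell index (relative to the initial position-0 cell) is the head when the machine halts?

P | _b[c]ca   read c → write _, move ←, go to T
T | _[b]_ca   read b → write _, move ←, go to P
P | [_]__ca   read _ → write b, move →, go to R
R | b[_]_ca   read _ → write c, move →, go to T
T | bc[_]ca   read _ → write c, move ←, go to Q
Q | b[c]cca   read c → write c, move →, go to Q
Q | bc[c]ca   read c → write c, move →, go to Q
Q | bcc[c]a   read c → write c, move →, go to Q
Q | bccc[a]   read a → write c, move ←, go to S
S | bcc[c]c   read c → write a, move ←, go to P
P | bc[c]ac   read c → write _, move ←, go to T
T | b[c]_ac   read c → write _, move ←, go to Q
Q | [b]__ac
At halt the head is at cell -1.

-1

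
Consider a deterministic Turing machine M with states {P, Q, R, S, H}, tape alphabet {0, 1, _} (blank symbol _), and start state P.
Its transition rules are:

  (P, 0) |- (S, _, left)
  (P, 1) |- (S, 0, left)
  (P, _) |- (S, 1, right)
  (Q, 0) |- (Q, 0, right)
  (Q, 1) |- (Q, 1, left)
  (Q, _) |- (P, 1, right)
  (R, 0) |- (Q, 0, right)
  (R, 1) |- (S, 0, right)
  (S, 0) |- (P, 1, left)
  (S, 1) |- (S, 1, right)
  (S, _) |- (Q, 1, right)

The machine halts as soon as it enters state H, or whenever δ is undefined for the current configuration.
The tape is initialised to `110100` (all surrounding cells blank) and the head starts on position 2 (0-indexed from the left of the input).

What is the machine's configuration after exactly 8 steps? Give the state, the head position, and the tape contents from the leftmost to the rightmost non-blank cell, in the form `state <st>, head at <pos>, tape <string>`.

P | _11[0]100   read 0 → write _, move left, go to S
S | _1[1]_100   read 1 → write 1, move right, go to S
S | _11[_]100   read _ → write 1, move right, go to Q
Q | _111[1]00   read 1 → write 1, move left, go to Q
Q | _11[1]100   read 1 → write 1, move left, go to Q
Q | _1[1]1100   read 1 → write 1, move left, go to Q
Q | _[1]11100   read 1 → write 1, move left, go to Q
Q | [_]111100   read _ → write 1, move right, go to P
P | 1[1]11100
After 8 steps: state P, head at 0, tape 1111100.

state P, head at 0, tape 1111100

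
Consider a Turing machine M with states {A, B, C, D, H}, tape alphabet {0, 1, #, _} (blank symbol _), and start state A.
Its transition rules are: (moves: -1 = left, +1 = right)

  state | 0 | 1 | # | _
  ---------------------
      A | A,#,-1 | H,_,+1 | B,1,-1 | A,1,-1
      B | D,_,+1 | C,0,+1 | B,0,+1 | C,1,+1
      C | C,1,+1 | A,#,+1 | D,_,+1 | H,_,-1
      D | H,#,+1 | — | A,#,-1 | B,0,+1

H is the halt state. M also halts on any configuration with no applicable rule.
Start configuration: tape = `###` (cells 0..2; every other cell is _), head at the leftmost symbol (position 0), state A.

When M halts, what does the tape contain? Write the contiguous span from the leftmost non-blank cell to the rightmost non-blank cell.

state=A head=0 tape=_[#]##___   (A,#)→(B,1,-1)
state=B head=-1 tape=[_]1##___   (B,_)→(C,1,+1)
state=C head=0 tape=1[1]##___   (C,1)→(A,#,+1)
state=A head=1 tape=1#[#]#___   (A,#)→(B,1,-1)
state=B head=0 tape=1[#]1#___   (B,#)→(B,0,+1)
state=B head=1 tape=10[1]#___   (B,1)→(C,0,+1)
state=C head=2 tape=100[#]___   (C,#)→(D,_,+1)
state=D head=3 tape=100_[_]__   (D,_)→(B,0,+1)
state=B head=4 tape=100_0[_]_   (B,_)→(C,1,+1)
state=C head=5 tape=100_01[_]   (C,_)→(H,_,-1)
state=H head=4 tape=100_0[1]_
The non-blank tape span at halt is 100_01.

100_01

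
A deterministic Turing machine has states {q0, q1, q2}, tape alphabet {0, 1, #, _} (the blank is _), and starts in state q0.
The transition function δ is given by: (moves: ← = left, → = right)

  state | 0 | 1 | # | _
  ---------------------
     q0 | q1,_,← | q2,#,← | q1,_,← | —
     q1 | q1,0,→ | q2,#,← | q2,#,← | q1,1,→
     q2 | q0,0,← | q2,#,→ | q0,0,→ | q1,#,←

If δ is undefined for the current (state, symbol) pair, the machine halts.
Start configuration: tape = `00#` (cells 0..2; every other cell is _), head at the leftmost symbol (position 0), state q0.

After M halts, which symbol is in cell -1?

state=q0 head=0 tape=_[0]0#_   (q0,0)→(q1,_,←)
state=q1 head=-1 tape=[_]_0#_   (q1,_)→(q1,1,→)
state=q1 head=0 tape=1[_]0#_   (q1,_)→(q1,1,→)
state=q1 head=1 tape=11[0]#_   (q1,0)→(q1,0,→)
state=q1 head=2 tape=110[#]_   (q1,#)→(q2,#,←)
state=q2 head=1 tape=11[0]#_   (q2,0)→(q0,0,←)
state=q0 head=0 tape=1[1]0#_   (q0,1)→(q2,#,←)
state=q2 head=-1 tape=[1]#0#_   (q2,1)→(q2,#,→)
state=q2 head=0 tape=#[#]0#_   (q2,#)→(q0,0,→)
state=q0 head=1 tape=#0[0]#_   (q0,0)→(q1,_,←)
state=q1 head=0 tape=#[0]_#_   (q1,0)→(q1,0,→)
state=q1 head=1 tape=#0[_]#_   (q1,_)→(q1,1,→)
state=q1 head=2 tape=#01[#]_   (q1,#)→(q2,#,←)
state=q2 head=1 tape=#0[1]#_   (q2,1)→(q2,#,→)
state=q2 head=2 tape=#0#[#]_   (q2,#)→(q0,0,→)
state=q0 head=3 tape=#0#0[_]
Cell -1 holds # when M halts.

#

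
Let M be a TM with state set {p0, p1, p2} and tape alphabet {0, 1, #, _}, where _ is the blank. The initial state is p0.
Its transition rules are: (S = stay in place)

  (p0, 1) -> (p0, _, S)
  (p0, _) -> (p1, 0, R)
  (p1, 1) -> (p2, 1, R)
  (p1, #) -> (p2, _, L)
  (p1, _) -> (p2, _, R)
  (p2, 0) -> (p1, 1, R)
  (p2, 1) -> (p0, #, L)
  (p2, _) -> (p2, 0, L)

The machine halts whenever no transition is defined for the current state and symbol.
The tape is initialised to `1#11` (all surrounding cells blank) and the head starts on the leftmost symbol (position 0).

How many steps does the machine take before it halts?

p0 | [1]#11_   read 1 → write _, move S, go to p0
p0 | [_]#11_   read _ → write 0, move R, go to p1
p1 | 0[#]11_   read # → write _, move L, go to p2
p2 | [0]_11_   read 0 → write 1, move R, go to p1
p1 | 1[_]11_   read _ → write _, move R, go to p2
p2 | 1_[1]1_   read 1 → write #, move L, go to p0
p0 | 1[_]#1_   read _ → write 0, move R, go to p1
p1 | 10[#]1_   read # → write _, move L, go to p2
p2 | 1[0]_1_   read 0 → write 1, move R, go to p1
p1 | 11[_]1_   read _ → write _, move R, go to p2
p2 | 11_[1]_   read 1 → write #, move L, go to p0
p0 | 11[_]#_   read _ → write 0, move R, go to p1
p1 | 110[#]_   read # → write _, move L, go to p2
p2 | 11[0]__   read 0 → write 1, move R, go to p1
p1 | 111[_]_   read _ → write _, move R, go to p2
p2 | 111_[_]   read _ → write 0, move L, go to p2
p2 | 111[_]0   read _ → write 0, move L, go to p2
p2 | 11[1]00   read 1 → write #, move L, go to p0
p0 | 1[1]#00   read 1 → write _, move S, go to p0
p0 | 1[_]#00   read _ → write 0, move R, go to p1
p1 | 10[#]00   read # → write _, move L, go to p2
p2 | 1[0]_00   read 0 → write 1, move R, go to p1
p1 | 11[_]00   read _ → write _, move R, go to p2
p2 | 11_[0]0   read 0 → write 1, move R, go to p1
p1 | 11_1[0]
M halts after 24 transitions.

24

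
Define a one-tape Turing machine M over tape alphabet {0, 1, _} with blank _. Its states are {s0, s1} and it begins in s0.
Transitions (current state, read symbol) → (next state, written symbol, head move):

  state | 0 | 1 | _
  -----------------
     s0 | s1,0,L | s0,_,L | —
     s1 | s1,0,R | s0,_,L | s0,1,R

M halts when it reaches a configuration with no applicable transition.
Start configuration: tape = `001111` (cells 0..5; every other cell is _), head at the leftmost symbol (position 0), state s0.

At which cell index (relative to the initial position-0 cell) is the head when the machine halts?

state=s0 head=0 tape=__[0]01111   (s0,0)→(s1,0,L)
state=s1 head=-1 tape=_[_]001111   (s1,_)→(s0,1,R)
state=s0 head=0 tape=_1[0]01111   (s0,0)→(s1,0,L)
state=s1 head=-1 tape=_[1]001111   (s1,1)→(s0,_,L)
state=s0 head=-2 tape=[_]_001111
At halt the head is at cell -2.

-2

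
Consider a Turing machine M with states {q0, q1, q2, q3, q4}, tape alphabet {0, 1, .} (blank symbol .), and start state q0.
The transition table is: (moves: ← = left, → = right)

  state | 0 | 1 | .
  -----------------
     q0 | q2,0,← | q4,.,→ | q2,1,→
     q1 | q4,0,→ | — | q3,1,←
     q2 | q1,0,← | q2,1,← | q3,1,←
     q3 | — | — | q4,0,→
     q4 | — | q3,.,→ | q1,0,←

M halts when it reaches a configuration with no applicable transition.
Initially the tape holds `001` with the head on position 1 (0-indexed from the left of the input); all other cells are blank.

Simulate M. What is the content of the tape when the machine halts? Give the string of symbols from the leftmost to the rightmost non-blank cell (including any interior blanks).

0.001

q0 | ..0[0]1   read 0 → write 0, move ←, go to q2
q2 | ..[0]01   read 0 → write 0, move ←, go to q1
q1 | .[.]001   read . → write 1, move ←, go to q3
q3 | [.]1001   read . → write 0, move →, go to q4
q4 | 0[1]001   read 1 → write ., move →, go to q3
q3 | 0.[0]01
The non-blank tape span at halt is 0.001.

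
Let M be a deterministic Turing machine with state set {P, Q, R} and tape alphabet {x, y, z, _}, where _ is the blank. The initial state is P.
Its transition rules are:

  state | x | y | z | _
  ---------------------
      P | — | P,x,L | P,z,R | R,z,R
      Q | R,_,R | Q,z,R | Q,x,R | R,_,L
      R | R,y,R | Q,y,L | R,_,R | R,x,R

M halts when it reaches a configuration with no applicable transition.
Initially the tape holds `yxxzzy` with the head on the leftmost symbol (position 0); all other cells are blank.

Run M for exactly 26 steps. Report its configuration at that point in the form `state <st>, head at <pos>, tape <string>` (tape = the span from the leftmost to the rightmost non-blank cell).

state R, head at 4, tape zyyz__y

state=P head=0 tape=_[y]xxzzy   (P,y)→(P,x,L)
state=P head=-1 tape=[_]xxxzzy   (P,_)→(R,z,R)
state=R head=0 tape=z[x]xxzzy   (R,x)→(R,y,R)
state=R head=1 tape=zy[x]xzzy   (R,x)→(R,y,R)
state=R head=2 tape=zyy[x]zzy   (R,x)→(R,y,R)
state=R head=3 tape=zyyy[z]zy   (R,z)→(R,_,R)
state=R head=4 tape=zyyy_[z]y   (R,z)→(R,_,R)
state=R head=5 tape=zyyy__[y]   (R,y)→(Q,y,L)
state=Q head=4 tape=zyyy_[_]y   (Q,_)→(R,_,L)
state=R head=3 tape=zyyy[_]_y   (R,_)→(R,x,R)
state=R head=4 tape=zyyyx[_]y   (R,_)→(R,x,R)
state=R head=5 tape=zyyyxx[y]   (R,y)→(Q,y,L)
state=Q head=4 tape=zyyyx[x]y   (Q,x)→(R,_,R)
state=R head=5 tape=zyyyx_[y]   (R,y)→(Q,y,L)
state=Q head=4 tape=zyyyx[_]y   (Q,_)→(R,_,L)
state=R head=3 tape=zyyy[x]_y   (R,x)→(R,y,R)
state=R head=4 tape=zyyyy[_]y   (R,_)→(R,x,R)
state=R head=5 tape=zyyyyx[y]   (R,y)→(Q,y,L)
state=Q head=4 tape=zyyyy[x]y   (Q,x)→(R,_,R)
state=R head=5 tape=zyyyy_[y]   (R,y)→(Q,y,L)
state=Q head=4 tape=zyyyy[_]y   (Q,_)→(R,_,L)
state=R head=3 tape=zyyy[y]_y   (R,y)→(Q,y,L)
state=Q head=2 tape=zyy[y]y_y   (Q,y)→(Q,z,R)
state=Q head=3 tape=zyyz[y]_y   (Q,y)→(Q,z,R)
state=Q head=4 tape=zyyzz[_]y   (Q,_)→(R,_,L)
state=R head=3 tape=zyyz[z]_y   (R,z)→(R,_,R)
state=R head=4 tape=zyyz_[_]y
After 26 steps: state R, head at 4, tape zyyz__y.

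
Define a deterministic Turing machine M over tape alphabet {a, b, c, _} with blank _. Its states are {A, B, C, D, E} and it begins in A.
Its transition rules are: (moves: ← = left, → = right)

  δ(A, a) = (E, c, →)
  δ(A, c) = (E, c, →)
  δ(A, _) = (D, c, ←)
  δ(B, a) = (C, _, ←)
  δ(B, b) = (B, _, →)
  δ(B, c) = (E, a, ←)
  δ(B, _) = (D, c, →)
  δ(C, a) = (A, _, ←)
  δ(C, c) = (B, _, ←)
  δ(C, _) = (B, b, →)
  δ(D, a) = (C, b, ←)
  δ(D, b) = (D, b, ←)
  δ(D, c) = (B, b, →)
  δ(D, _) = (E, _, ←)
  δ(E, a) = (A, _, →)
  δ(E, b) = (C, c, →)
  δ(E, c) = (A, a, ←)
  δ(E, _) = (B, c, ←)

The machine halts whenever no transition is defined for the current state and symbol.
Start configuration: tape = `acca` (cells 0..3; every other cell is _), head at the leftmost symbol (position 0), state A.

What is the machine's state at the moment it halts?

C

A | __[a]cca_   read a → write c, move →, go to E
E | __c[c]ca_   read c → write a, move ←, go to A
A | __[c]aca_   read c → write c, move →, go to E
E | __c[a]ca_   read a → write _, move →, go to A
A | __c_[c]a_   read c → write c, move →, go to E
E | __c_c[a]_   read a → write _, move →, go to A
A | __c_c_[_]   read _ → write c, move ←, go to D
D | __c_c[_]c   read _ → write _, move ←, go to E
E | __c_[c]_c   read c → write a, move ←, go to A
A | __c[_]a_c   read _ → write c, move ←, go to D
D | __[c]ca_c   read c → write b, move →, go to B
B | __b[c]a_c   read c → write a, move ←, go to E
E | __[b]aa_c   read b → write c, move →, go to C
C | __c[a]a_c   read a → write _, move ←, go to A
A | __[c]_a_c   read c → write c, move →, go to E
E | __c[_]a_c   read _ → write c, move ←, go to B
B | __[c]ca_c   read c → write a, move ←, go to E
E | _[_]aca_c   read _ → write c, move ←, go to B
B | [_]caca_c   read _ → write c, move →, go to D
D | c[c]aca_c   read c → write b, move →, go to B
B | cb[a]ca_c   read a → write _, move ←, go to C
C | c[b]_ca_c
No transition is defined for (C, b); M halts in state C.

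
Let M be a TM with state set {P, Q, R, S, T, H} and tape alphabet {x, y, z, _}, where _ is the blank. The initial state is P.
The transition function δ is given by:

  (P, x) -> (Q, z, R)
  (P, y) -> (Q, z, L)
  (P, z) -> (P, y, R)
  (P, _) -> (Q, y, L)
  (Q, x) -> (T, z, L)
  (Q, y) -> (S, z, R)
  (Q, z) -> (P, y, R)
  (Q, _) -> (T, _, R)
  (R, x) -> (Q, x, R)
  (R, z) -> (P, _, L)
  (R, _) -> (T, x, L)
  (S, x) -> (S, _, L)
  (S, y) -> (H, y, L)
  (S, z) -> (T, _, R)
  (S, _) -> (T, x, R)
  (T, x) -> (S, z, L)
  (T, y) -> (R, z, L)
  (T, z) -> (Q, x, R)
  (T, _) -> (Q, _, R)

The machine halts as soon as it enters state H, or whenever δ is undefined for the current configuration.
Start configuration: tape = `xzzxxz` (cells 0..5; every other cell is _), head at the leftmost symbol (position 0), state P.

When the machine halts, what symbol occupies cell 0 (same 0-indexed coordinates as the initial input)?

z

state=P head=0 tape=[x]zzxxz_   (P,x)→(Q,z,R)
state=Q head=1 tape=z[z]zxxz_   (Q,z)→(P,y,R)
state=P head=2 tape=zy[z]xxz_   (P,z)→(P,y,R)
state=P head=3 tape=zyy[x]xz_   (P,x)→(Q,z,R)
state=Q head=4 tape=zyyz[x]z_   (Q,x)→(T,z,L)
state=T head=3 tape=zyy[z]zz_   (T,z)→(Q,x,R)
state=Q head=4 tape=zyyx[z]z_   (Q,z)→(P,y,R)
state=P head=5 tape=zyyxy[z]_   (P,z)→(P,y,R)
state=P head=6 tape=zyyxyy[_]   (P,_)→(Q,y,L)
state=Q head=5 tape=zyyxy[y]y   (Q,y)→(S,z,R)
state=S head=6 tape=zyyxyz[y]   (S,y)→(H,y,L)
state=H head=5 tape=zyyxy[z]y
Cell 0 holds z when M halts.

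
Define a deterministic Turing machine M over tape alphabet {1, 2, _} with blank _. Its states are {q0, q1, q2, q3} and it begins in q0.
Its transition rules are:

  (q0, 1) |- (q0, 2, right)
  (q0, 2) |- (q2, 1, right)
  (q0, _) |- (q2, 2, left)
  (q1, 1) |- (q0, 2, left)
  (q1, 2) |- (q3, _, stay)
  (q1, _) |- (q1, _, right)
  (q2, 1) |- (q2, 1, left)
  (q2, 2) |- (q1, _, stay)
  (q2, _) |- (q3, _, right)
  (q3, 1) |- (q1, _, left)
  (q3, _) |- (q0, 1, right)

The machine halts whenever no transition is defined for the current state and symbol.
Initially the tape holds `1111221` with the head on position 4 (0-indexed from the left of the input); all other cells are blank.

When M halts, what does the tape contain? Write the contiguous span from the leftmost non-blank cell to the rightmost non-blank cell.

2211122

q0 | _1111[2]21   read 2 → write 1, move right, go to q2
q2 | _11111[2]1   read 2 → write _, move stay, go to q1
q1 | _11111[_]1   read _ → write _, move right, go to q1
q1 | _11111_[1]   read 1 → write 2, move left, go to q0
q0 | _11111[_]2   read _ → write 2, move left, go to q2
q2 | _1111[1]22   read 1 → write 1, move left, go to q2
q2 | _111[1]122   read 1 → write 1, move left, go to q2
q2 | _11[1]1122   read 1 → write 1, move left, go to q2
q2 | _1[1]11122   read 1 → write 1, move left, go to q2
q2 | _[1]111122   read 1 → write 1, move left, go to q2
q2 | [_]1111122   read _ → write _, move right, go to q3
q3 | _[1]111122   read 1 → write _, move left, go to q1
q1 | [_]_111122   read _ → write _, move right, go to q1
q1 | _[_]111122   read _ → write _, move right, go to q1
q1 | __[1]11122   read 1 → write 2, move left, go to q0
q0 | _[_]211122   read _ → write 2, move left, go to q2
q2 | [_]2211122   read _ → write _, move right, go to q3
q3 | _[2]211122
The non-blank tape span at halt is 2211122.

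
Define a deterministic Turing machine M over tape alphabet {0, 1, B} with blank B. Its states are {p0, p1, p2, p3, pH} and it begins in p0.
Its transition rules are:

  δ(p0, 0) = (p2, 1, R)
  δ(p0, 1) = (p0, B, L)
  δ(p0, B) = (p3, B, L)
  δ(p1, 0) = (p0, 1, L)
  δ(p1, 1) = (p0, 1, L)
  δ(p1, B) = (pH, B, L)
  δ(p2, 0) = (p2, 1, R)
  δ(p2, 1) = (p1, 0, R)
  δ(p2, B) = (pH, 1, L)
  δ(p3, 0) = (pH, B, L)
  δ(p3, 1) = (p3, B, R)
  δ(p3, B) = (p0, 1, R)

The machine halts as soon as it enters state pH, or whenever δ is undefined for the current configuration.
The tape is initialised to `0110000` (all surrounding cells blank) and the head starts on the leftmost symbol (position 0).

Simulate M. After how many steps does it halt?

state=p0 head=0 tape=[0]110000B   (p0,0)→(p2,1,R)
state=p2 head=1 tape=1[1]10000B   (p2,1)→(p1,0,R)
state=p1 head=2 tape=10[1]0000B   (p1,1)→(p0,1,L)
state=p0 head=1 tape=1[0]10000B   (p0,0)→(p2,1,R)
state=p2 head=2 tape=11[1]0000B   (p2,1)→(p1,0,R)
state=p1 head=3 tape=110[0]000B   (p1,0)→(p0,1,L)
state=p0 head=2 tape=11[0]1000B   (p0,0)→(p2,1,R)
state=p2 head=3 tape=111[1]000B   (p2,1)→(p1,0,R)
state=p1 head=4 tape=1110[0]00B   (p1,0)→(p0,1,L)
state=p0 head=3 tape=111[0]100B   (p0,0)→(p2,1,R)
state=p2 head=4 tape=1111[1]00B   (p2,1)→(p1,0,R)
state=p1 head=5 tape=11110[0]0B   (p1,0)→(p0,1,L)
state=p0 head=4 tape=1111[0]10B   (p0,0)→(p2,1,R)
state=p2 head=5 tape=11111[1]0B   (p2,1)→(p1,0,R)
state=p1 head=6 tape=111110[0]B   (p1,0)→(p0,1,L)
state=p0 head=5 tape=11111[0]1B   (p0,0)→(p2,1,R)
state=p2 head=6 tape=111111[1]B   (p2,1)→(p1,0,R)
state=p1 head=7 tape=1111110[B]   (p1,B)→(pH,B,L)
state=pH head=6 tape=111111[0]B
M halts after 18 transitions.

18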